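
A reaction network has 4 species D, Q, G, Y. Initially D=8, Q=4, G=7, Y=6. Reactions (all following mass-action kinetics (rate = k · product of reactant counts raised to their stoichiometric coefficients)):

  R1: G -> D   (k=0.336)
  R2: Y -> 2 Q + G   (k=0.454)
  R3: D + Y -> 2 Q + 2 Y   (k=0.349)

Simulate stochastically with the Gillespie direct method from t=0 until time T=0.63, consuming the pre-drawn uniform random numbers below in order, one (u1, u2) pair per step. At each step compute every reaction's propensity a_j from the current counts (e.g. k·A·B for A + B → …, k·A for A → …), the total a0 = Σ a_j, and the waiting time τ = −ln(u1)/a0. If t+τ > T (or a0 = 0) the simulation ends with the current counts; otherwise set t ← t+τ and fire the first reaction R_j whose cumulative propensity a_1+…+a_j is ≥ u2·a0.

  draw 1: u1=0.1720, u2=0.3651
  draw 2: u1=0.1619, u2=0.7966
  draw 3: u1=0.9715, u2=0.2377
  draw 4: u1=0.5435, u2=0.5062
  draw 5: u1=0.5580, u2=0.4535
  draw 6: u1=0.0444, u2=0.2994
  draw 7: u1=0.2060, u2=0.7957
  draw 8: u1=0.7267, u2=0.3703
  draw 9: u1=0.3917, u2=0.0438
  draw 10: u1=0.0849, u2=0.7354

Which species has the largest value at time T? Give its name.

Dominant species at T: Q

t=0.000: D=8 Q=4 G=7 Y=6
Draw 1: a1=2.352, a2=2.724, a3=16.752, a0=21.828; τ=−ln(0.1720)/21.828=0.081 → t=0.081; u2·a0=0.3651·21.828=7.969; a1+a2=5.076 < 7.969 ≤ a1+…+a3=21.828 → R3 fires; D=7 Q=6 G=7 Y=7
Draw 2: a1=2.352, a2=3.178, a3=17.101, a0=22.631; τ=−ln(0.1619)/22.631=0.080 → t=0.161; u2·a0=0.7966·22.631=18.028; a1+a2=5.530 < 18.028 ≤ a1+…+a3=22.631 → R3 fires; D=6 Q=8 G=7 Y=8
Draw 3: a1=2.352, a2=3.632, a3=16.752, a0=22.736; τ=−ln(0.9715)/22.736=0.001 → t=0.162; u2·a0=0.2377·22.736=5.404; a1=2.352 < 5.404 ≤ a1+a2=5.984 → R2 fires; D=6 Q=10 G=8 Y=7
Draw 4: a1=2.688, a2=3.178, a3=14.658, a0=20.524; τ=−ln(0.5435)/20.524=0.030 → t=0.192; u2·a0=0.5062·20.524=10.389; a1+a2=5.866 < 10.389 ≤ a1+…+a3=20.524 → R3 fires; D=5 Q=12 G=8 Y=8
Draw 5: a1=2.688, a2=3.632, a3=13.960, a0=20.280; τ=−ln(0.5580)/20.280=0.029 → t=0.221; u2·a0=0.4535·20.280=9.197; a1+a2=6.320 < 9.197 ≤ a1+…+a3=20.280 → R3 fires; D=4 Q=14 G=8 Y=9
Draw 6: a1=2.688, a2=4.086, a3=12.564, a0=19.338; τ=−ln(0.0444)/19.338=0.161 → t=0.382; u2·a0=0.2994·19.338=5.790; a1=2.688 < 5.790 ≤ a1+a2=6.774 → R2 fires; D=4 Q=16 G=9 Y=8
Draw 7: a1=3.024, a2=3.632, a3=11.168, a0=17.824; τ=−ln(0.2060)/17.824=0.089 → t=0.471; u2·a0=0.7957·17.824=14.183; a1+a2=6.656 < 14.183 ≤ a1+…+a3=17.824 → R3 fires; D=3 Q=18 G=9 Y=9
Draw 8: a1=3.024, a2=4.086, a3=9.423, a0=16.533; τ=−ln(0.7267)/16.533=0.019 → t=0.490; u2·a0=0.3703·16.533=6.122; a1=3.024 < 6.122 ≤ a1+a2=7.110 → R2 fires; D=3 Q=20 G=10 Y=8
Draw 9: a1=3.360, a2=3.632, a3=8.376, a0=15.368; τ=−ln(0.3917)/15.368=0.061 → t=0.551; u2·a0=0.0438·15.368=0.673 ≤ a1=3.360 → R1 fires; D=4 Q=20 G=9 Y=8
Draw 10: a1=3.024, a2=3.632, a3=11.168, a0=17.824; τ=−ln(0.0849)/17.824=0.138 → t=0.689 > T=0.63: stop.
At T=0.63: D=4 Q=20 G=9 Y=8; the largest is Q.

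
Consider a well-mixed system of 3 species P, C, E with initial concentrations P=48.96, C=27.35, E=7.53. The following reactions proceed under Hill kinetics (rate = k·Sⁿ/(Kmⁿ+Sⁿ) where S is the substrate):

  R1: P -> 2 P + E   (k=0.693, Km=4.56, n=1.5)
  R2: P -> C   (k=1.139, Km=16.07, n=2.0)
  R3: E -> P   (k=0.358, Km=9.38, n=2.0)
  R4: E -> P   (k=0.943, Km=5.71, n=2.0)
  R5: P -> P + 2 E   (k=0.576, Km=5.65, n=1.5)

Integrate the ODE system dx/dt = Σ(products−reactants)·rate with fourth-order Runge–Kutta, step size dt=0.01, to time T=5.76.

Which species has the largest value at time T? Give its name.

Dominant species at T: P

RK4 with dt=0.01: 576 steps to T=5.76. Trajectory (selected grid times):
t=0.00: P=48.96 C=27.35 E=7.53
t=0.64: P=49.22 C=28.01 E=8.18
t=1.28: P=49.51 C=28.67 E=8.80
t=1.92: P=49.83 C=29.33 E=9.40
t=2.56: P=50.17 C=29.99 E=9.98
t=3.20: P=50.52 C=30.65 E=10.53
t=3.84: P=50.89 C=31.31 E=11.07
t=4.48: P=51.28 C=31.98 E=11.60
t=5.12: P=51.68 C=32.64 E=12.11
t=5.76: P=52.09 C=33.30 E=12.61
At T=5.76: P=52.09 C=33.30 E=12.61; the largest is P.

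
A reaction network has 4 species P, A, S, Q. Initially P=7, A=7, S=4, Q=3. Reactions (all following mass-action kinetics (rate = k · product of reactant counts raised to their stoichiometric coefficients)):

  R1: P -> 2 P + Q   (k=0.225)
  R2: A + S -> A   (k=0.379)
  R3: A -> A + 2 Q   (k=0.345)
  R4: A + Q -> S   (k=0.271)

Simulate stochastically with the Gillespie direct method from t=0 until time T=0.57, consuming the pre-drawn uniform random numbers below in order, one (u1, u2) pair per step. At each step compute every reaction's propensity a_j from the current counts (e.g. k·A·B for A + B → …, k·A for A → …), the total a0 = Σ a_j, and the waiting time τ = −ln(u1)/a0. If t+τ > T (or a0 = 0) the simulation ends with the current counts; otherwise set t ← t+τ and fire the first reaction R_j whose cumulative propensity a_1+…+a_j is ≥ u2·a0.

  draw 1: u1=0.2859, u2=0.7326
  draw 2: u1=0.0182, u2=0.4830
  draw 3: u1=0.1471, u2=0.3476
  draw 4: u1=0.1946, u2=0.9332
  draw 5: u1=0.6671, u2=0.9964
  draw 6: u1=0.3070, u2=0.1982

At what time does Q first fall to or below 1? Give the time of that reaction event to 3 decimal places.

t=0.000: P=7 A=7 S=4 Q=3
Draw 1: a1=1.575, a2=10.612, a3=2.415, a4=5.691, a0=20.293; τ=−ln(0.2859)/20.293=0.062 → t=0.062; u2·a0=0.7326·20.293=14.867; a1+…+a3=14.602 < 14.867 ≤ a1+…+a4=20.293 → R4 fires; P=7 A=6 S=5 Q=2
Draw 2: a1=1.575, a2=11.370, a3=2.070, a4=3.252, a0=18.267; τ=−ln(0.0182)/18.267=0.219 → t=0.281; u2·a0=0.4830·18.267=8.823; a1=1.575 < 8.823 ≤ a1+a2=12.945 → R2 fires; P=7 A=6 S=4 Q=2
Draw 3: a1=1.575, a2=9.096, a3=2.070, a4=3.252, a0=15.993; τ=−ln(0.1471)/15.993=0.120 → t=0.401; u2·a0=0.3476·15.993=5.559; a1=1.575 < 5.559 ≤ a1+a2=10.671 → R2 fires; P=7 A=6 S=3 Q=2
Draw 4: a1=1.575, a2=6.822, a3=2.070, a4=3.252, a0=13.719; τ=−ln(0.1946)/13.719=0.119 → t=0.520; u2·a0=0.9332·13.719=12.803; a1+…+a3=10.467 < 12.803 ≤ a1+…+a4=13.719 → R4 fires; P=7 A=5 S=4 Q=1
Draw 5: a1=1.575, a2=7.580, a3=1.725, a4=1.355, a0=12.235; τ=−ln(0.6671)/12.235=0.033 → t=0.553; u2·a0=0.9964·12.235=12.191; a1+…+a3=10.880 < 12.191 ≤ a1+…+a4=12.235 → R4 fires; P=7 A=4 S=5 Q=0
Draw 6: a1=1.575, a2=7.580, a3=1.380, a4=0.000, a0=10.535; τ=−ln(0.3070)/10.535=0.112 → t=0.665 > T=0.57: stop.
Q first becomes ≤ 1 when it reaches 1 at the event at t=0.520.

Threshold first reached at t = 0.520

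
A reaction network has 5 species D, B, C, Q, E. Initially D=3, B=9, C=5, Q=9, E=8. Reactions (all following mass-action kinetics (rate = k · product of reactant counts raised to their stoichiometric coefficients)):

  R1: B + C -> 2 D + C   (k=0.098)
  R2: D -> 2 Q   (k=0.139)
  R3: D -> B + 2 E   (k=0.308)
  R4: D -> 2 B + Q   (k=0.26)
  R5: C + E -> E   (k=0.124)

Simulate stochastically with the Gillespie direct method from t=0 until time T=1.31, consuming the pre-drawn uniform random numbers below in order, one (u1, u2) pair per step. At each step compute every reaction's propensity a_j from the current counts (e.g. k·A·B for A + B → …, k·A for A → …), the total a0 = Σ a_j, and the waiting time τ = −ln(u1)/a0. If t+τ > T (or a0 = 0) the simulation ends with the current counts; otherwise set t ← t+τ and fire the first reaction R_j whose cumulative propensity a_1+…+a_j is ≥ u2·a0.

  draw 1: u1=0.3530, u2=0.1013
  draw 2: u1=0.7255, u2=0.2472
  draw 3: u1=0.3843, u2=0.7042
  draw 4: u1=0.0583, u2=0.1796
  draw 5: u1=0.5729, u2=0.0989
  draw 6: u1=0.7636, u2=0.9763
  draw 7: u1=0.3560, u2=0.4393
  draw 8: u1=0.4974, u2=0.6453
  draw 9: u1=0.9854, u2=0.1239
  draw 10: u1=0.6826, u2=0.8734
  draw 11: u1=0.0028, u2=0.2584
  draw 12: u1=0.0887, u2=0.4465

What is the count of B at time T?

B at T = 8

t=0.000: D=3 B=9 C=5 Q=9 E=8
Draw 1: a1=4.410, a2=0.417, a3=0.924, a4=0.780, a5=4.960, a0=11.491; τ=−ln(0.3530)/11.491=0.091 → t=0.091; u2·a0=0.1013·11.491=1.164 ≤ a1=4.410 → R1 fires; D=5 B=8 C=5 Q=9 E=8
Draw 2: a1=3.920, a2=0.695, a3=1.540, a4=1.300, a5=4.960, a0=12.415; τ=−ln(0.7255)/12.415=0.026 → t=0.116; u2·a0=0.2472·12.415=3.069 ≤ a1=3.920 → R1 fires; D=7 B=7 C=5 Q=9 E=8
Draw 3: a1=3.430, a2=0.973, a3=2.156, a4=1.820, a5=4.960, a0=13.339; τ=−ln(0.3843)/13.339=0.072 → t=0.188; u2·a0=0.7042·13.339=9.393; a1+…+a4=8.379 < 9.393 ≤ a1+…+a5=13.339 → R5 fires; D=7 B=7 C=4 Q=9 E=8
Draw 4: a1=2.744, a2=0.973, a3=2.156, a4=1.820, a5=3.968, a0=11.661; τ=−ln(0.0583)/11.661=0.244 → t=0.432; u2·a0=0.1796·11.661=2.094 ≤ a1=2.744 → R1 fires; D=9 B=6 C=4 Q=9 E=8
Draw 5: a1=2.352, a2=1.251, a3=2.772, a4=2.340, a5=3.968, a0=12.683; τ=−ln(0.5729)/12.683=0.044 → t=0.476; u2·a0=0.0989·12.683=1.254 ≤ a1=2.352 → R1 fires; D=11 B=5 C=4 Q=9 E=8
Draw 6: a1=1.960, a2=1.529, a3=3.388, a4=2.860, a5=3.968, a0=13.705; τ=−ln(0.7636)/13.705=0.020 → t=0.495; u2·a0=0.9763·13.705=13.380; a1+…+a4=9.737 < 13.380 ≤ a1+…+a5=13.705 → R5 fires; D=11 B=5 C=3 Q=9 E=8
Draw 7: a1=1.470, a2=1.529, a3=3.388, a4=2.860, a5=2.976, a0=12.223; τ=−ln(0.3560)/12.223=0.084 → t=0.580; u2·a0=0.4393·12.223=5.370; a1+a2=2.999 < 5.370 ≤ a1+…+a3=6.387 → R3 fires; D=10 B=6 C=3 Q=9 E=10
Draw 8: a1=1.764, a2=1.390, a3=3.080, a4=2.600, a5=3.720, a0=12.554; τ=−ln(0.4974)/12.554=0.056 → t=0.636; u2·a0=0.6453·12.554=8.101; a1+…+a3=6.234 < 8.101 ≤ a1+…+a4=8.834 → R4 fires; D=9 B=8 C=3 Q=10 E=10
Draw 9: a1=2.352, a2=1.251, a3=2.772, a4=2.340, a5=3.720, a0=12.435; τ=−ln(0.9854)/12.435=0.001 → t=0.637; u2·a0=0.1239·12.435=1.541 ≤ a1=2.352 → R1 fires; D=11 B=7 C=3 Q=10 E=10
Draw 10: a1=2.058, a2=1.529, a3=3.388, a4=2.860, a5=3.720, a0=13.555; τ=−ln(0.6826)/13.555=0.028 → t=0.665; u2·a0=0.8734·13.555=11.839; a1+…+a4=9.835 < 11.839 ≤ a1+…+a5=13.555 → R5 fires; D=11 B=7 C=2 Q=10 E=10
Draw 11: a1=1.372, a2=1.529, a3=3.388, a4=2.860, a5=2.480, a0=11.629; τ=−ln(0.0028)/11.629=0.505 → t=1.170; u2·a0=0.2584·11.629=3.005; a1+a2=2.901 < 3.005 ≤ a1+…+a3=6.289 → R3 fires; D=10 B=8 C=2 Q=10 E=12
Draw 12: a1=1.568, a2=1.390, a3=3.080, a4=2.600, a5=2.976, a0=11.614; τ=−ln(0.0887)/11.614=0.209 → t=1.379 > T=1.31: stop.
Read off B at T=1.31: 8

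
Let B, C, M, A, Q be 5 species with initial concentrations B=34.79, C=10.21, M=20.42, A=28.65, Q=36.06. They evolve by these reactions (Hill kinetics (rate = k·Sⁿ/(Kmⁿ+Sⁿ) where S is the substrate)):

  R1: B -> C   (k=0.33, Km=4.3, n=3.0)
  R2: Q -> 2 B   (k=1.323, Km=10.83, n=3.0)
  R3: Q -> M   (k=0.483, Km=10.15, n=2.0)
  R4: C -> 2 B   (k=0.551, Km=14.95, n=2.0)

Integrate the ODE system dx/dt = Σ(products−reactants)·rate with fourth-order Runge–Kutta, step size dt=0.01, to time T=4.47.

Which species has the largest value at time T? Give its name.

Dominant species at T: B

RK4 with dt=0.01: 447 steps to T=4.47. Trajectory (selected grid times):
t=0.00: B=34.79 C=10.21 M=20.42 A=28.65 Q=36.06
t=0.50: B=36.09 C=10.29 M=20.64 A=28.65 Q=35.19
t=0.99: B=37.36 C=10.36 M=20.86 A=28.65 Q=34.35
t=1.49: B=38.66 C=10.44 M=21.08 A=28.65 Q=33.48
t=1.99: B=39.95 C=10.51 M=21.30 A=28.65 Q=32.62
t=2.48: B=41.22 C=10.58 M=21.52 A=28.65 Q=31.78
t=2.98: B=42.51 C=10.65 M=21.74 A=28.65 Q=30.93
t=3.48: B=43.80 C=10.73 M=21.96 A=28.65 Q=30.08
t=3.97: B=45.05 C=10.80 M=22.17 A=28.65 Q=29.25
t=4.47: B=46.34 C=10.87 M=22.38 A=28.65 Q=28.41
At T=4.47: B=46.34 C=10.87 M=22.38 A=28.65 Q=28.41; the largest is B.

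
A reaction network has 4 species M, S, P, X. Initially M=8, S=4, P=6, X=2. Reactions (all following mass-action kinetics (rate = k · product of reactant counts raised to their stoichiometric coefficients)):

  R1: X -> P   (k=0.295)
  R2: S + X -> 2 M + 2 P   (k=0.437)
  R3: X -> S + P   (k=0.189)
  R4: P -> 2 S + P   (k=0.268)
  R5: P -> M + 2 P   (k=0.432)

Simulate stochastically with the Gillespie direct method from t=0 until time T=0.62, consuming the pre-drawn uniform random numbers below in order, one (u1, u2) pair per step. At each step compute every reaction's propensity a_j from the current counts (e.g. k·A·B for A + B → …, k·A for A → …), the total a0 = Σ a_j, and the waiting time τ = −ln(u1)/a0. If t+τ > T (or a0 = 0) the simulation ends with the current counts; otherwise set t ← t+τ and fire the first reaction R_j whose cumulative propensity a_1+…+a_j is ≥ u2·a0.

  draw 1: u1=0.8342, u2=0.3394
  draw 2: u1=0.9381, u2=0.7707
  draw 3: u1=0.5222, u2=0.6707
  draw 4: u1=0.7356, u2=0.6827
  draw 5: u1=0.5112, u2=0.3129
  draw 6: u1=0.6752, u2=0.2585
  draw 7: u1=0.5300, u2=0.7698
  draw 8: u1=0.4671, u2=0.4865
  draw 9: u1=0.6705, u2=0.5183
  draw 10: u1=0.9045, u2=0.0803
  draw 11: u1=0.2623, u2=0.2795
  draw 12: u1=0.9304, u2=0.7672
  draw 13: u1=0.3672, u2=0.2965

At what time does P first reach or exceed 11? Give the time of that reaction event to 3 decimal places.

Threshold first reached at t = 0.145

t=0.000: M=8 S=4 P=6 X=2
Draw 1: a1=0.590, a2=3.496, a3=0.378, a4=1.608, a5=2.592, a0=8.664; τ=−ln(0.8342)/8.664=0.021 → t=0.021; u2·a0=0.3394·8.664=2.941; a1=0.590 < 2.941 ≤ a1+a2=4.086 → R2 fires; M=10 S=3 P=8 X=1
Draw 2: a1=0.295, a2=1.311, a3=0.189, a4=2.144, a5=3.456, a0=7.395; τ=−ln(0.9381)/7.395=0.009 → t=0.030; u2·a0=0.7707·7.395=5.699; a1+…+a4=3.939 < 5.699 ≤ a1+…+a5=7.395 → R5 fires; M=11 S=3 P=9 X=1
Draw 3: a1=0.295, a2=1.311, a3=0.189, a4=2.412, a5=3.888, a0=8.095; τ=−ln(0.5222)/8.095=0.080 → t=0.110; u2·a0=0.6707·8.095=5.429; a1+…+a4=4.207 < 5.429 ≤ a1+…+a5=8.095 → R5 fires; M=12 S=3 P=10 X=1
Draw 4: a1=0.295, a2=1.311, a3=0.189, a4=2.680, a5=4.320, a0=8.795; τ=−ln(0.7356)/8.795=0.035 → t=0.145; u2·a0=0.6827·8.795=6.004; a1+…+a4=4.475 < 6.004 ≤ a1+…+a5=8.795 → R5 fires; M=13 S=3 P=11 X=1
Draw 5: a1=0.295, a2=1.311, a3=0.189, a4=2.948, a5=4.752, a0=9.495; τ=−ln(0.5112)/9.495=0.071 → t=0.215; u2·a0=0.3129·9.495=2.971; a1+…+a3=1.795 < 2.971 ≤ a1+…+a4=4.743 → R4 fires; M=13 S=5 P=11 X=1
Draw 6: a1=0.295, a2=2.185, a3=0.189, a4=2.948, a5=4.752, a0=10.369; τ=−ln(0.6752)/10.369=0.038 → t=0.253; u2·a0=0.2585·10.369=2.680; a1+…+a3=2.669 < 2.680 ≤ a1+…+a4=5.617 → R4 fires; M=13 S=7 P=11 X=1
Draw 7: a1=0.295, a2=3.059, a3=0.189, a4=2.948, a5=4.752, a0=11.243; τ=−ln(0.5300)/11.243=0.056 → t=0.310; u2·a0=0.7698·11.243=8.655; a1+…+a4=6.491 < 8.655 ≤ a1+…+a5=11.243 → R5 fires; M=14 S=7 P=12 X=1
Draw 8: a1=0.295, a2=3.059, a3=0.189, a4=3.216, a5=5.184, a0=11.943; τ=−ln(0.4671)/11.943=0.064 → t=0.373; u2·a0=0.4865·11.943=5.810; a1+…+a3=3.543 < 5.810 ≤ a1+…+a4=6.759 → R4 fires; M=14 S=9 P=12 X=1
Draw 9: a1=0.295, a2=3.933, a3=0.189, a4=3.216, a5=5.184, a0=12.817; τ=−ln(0.6705)/12.817=0.031 → t=0.405; u2·a0=0.5183·12.817=6.643; a1+…+a3=4.417 < 6.643 ≤ a1+…+a4=7.633 → R4 fires; M=14 S=11 P=12 X=1
Draw 10: a1=0.295, a2=4.807, a3=0.189, a4=3.216, a5=5.184, a0=13.691; τ=−ln(0.9045)/13.691=0.007 → t=0.412; u2·a0=0.0803·13.691=1.099; a1=0.295 < 1.099 ≤ a1+a2=5.102 → R2 fires; M=16 S=10 P=14 X=0
Draw 11: a1=0.000, a2=0.000, a3=0.000, a4=3.752, a5=6.048, a0=9.800; τ=−ln(0.2623)/9.800=0.137 → t=0.549; u2·a0=0.2795·9.800=2.739; a1+…+a3=0.000 < 2.739 ≤ a1+…+a4=3.752 → R4 fires; M=16 S=12 P=14 X=0
Draw 12: a1=0.000, a2=0.000, a3=0.000, a4=3.752, a5=6.048, a0=9.800; τ=−ln(0.9304)/9.800=0.007 → t=0.556; u2·a0=0.7672·9.800=7.519; a1+…+a4=3.752 < 7.519 ≤ a1+…+a5=9.800 → R5 fires; M=17 S=12 P=15 X=0
Draw 13: a1=0.000, a2=0.000, a3=0.000, a4=4.020, a5=6.480, a0=10.500; τ=−ln(0.3672)/10.500=0.095 → t=0.651 > T=0.62: stop.
P first becomes ≥ 11 when it reaches 11 at the event at t=0.145.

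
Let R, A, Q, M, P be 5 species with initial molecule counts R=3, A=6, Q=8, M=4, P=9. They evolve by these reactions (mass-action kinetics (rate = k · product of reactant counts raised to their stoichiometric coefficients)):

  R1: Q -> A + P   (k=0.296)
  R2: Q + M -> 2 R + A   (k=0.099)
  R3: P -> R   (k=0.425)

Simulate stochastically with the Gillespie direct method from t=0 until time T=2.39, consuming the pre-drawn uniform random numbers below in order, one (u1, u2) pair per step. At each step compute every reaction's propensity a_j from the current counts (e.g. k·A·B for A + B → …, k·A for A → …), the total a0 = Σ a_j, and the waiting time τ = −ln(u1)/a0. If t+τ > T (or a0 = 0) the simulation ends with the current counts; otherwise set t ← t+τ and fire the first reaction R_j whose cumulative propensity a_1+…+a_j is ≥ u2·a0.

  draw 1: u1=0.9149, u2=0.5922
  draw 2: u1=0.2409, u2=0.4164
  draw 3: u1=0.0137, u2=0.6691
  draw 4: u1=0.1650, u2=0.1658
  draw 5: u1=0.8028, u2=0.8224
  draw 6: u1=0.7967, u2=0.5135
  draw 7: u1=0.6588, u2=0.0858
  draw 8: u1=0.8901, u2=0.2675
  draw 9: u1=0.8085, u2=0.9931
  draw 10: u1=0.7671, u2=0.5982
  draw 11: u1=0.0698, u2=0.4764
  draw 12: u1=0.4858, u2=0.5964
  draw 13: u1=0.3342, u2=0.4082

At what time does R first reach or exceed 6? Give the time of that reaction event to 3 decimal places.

t=0.000: R=3 A=6 Q=8 M=4 P=9
Draw 1: a1=2.368, a2=3.168, a3=3.825, a0=9.361; τ=−ln(0.9149)/9.361=0.010 → t=0.010; u2·a0=0.5922·9.361=5.544; a1+a2=5.536 < 5.544 ≤ a1+…+a3=9.361 → R3 fires; R=4 A=6 Q=8 M=4 P=8
Draw 2: a1=2.368, a2=3.168, a3=3.400, a0=8.936; τ=−ln(0.2409)/8.936=0.159 → t=0.169; u2·a0=0.4164·8.936=3.721; a1=2.368 < 3.721 ≤ a1+a2=5.536 → R2 fires; R=6 A=7 Q=7 M=3 P=8
Draw 3: a1=2.072, a2=2.079, a3=3.400, a0=7.551; τ=−ln(0.0137)/7.551=0.568 → t=0.737; u2·a0=0.6691·7.551=5.052; a1+a2=4.151 < 5.052 ≤ a1+…+a3=7.551 → R3 fires; R=7 A=7 Q=7 M=3 P=7
Draw 4: a1=2.072, a2=2.079, a3=2.975, a0=7.126; τ=−ln(0.1650)/7.126=0.253 → t=0.990; u2·a0=0.1658·7.126=1.181 ≤ a1=2.072 → R1 fires; R=7 A=8 Q=6 M=3 P=8
Draw 5: a1=1.776, a2=1.782, a3=3.400, a0=6.958; τ=−ln(0.8028)/6.958=0.032 → t=1.021; u2·a0=0.8224·6.958=5.722; a1+a2=3.558 < 5.722 ≤ a1+…+a3=6.958 → R3 fires; R=8 A=8 Q=6 M=3 P=7
Draw 6: a1=1.776, a2=1.782, a3=2.975, a0=6.533; τ=−ln(0.7967)/6.533=0.035 → t=1.056; u2·a0=0.5135·6.533=3.355; a1=1.776 < 3.355 ≤ a1+a2=3.558 → R2 fires; R=10 A=9 Q=5 M=2 P=7
Draw 7: a1=1.480, a2=0.990, a3=2.975, a0=5.445; τ=−ln(0.6588)/5.445=0.077 → t=1.133; u2·a0=0.0858·5.445=0.467 ≤ a1=1.480 → R1 fires; R=10 A=10 Q=4 M=2 P=8
Draw 8: a1=1.184, a2=0.792, a3=3.400, a0=5.376; τ=−ln(0.8901)/5.376=0.022 → t=1.154; u2·a0=0.2675·5.376=1.438; a1=1.184 < 1.438 ≤ a1+a2=1.976 → R2 fires; R=12 A=11 Q=3 M=1 P=8
Draw 9: a1=0.888, a2=0.297, a3=3.400, a0=4.585; τ=−ln(0.8085)/4.585=0.046 → t=1.201; u2·a0=0.9931·4.585=4.553; a1+a2=1.185 < 4.553 ≤ a1+…+a3=4.585 → R3 fires; R=13 A=11 Q=3 M=1 P=7
Draw 10: a1=0.888, a2=0.297, a3=2.975, a0=4.160; τ=−ln(0.7671)/4.160=0.064 → t=1.265; u2·a0=0.5982·4.160=2.489; a1+a2=1.185 < 2.489 ≤ a1+…+a3=4.160 → R3 fires; R=14 A=11 Q=3 M=1 P=6
Draw 11: a1=0.888, a2=0.297, a3=2.550, a0=3.735; τ=−ln(0.0698)/3.735=0.713 → t=1.977; u2·a0=0.4764·3.735=1.779; a1+a2=1.185 < 1.779 ≤ a1+…+a3=3.735 → R3 fires; R=15 A=11 Q=3 M=1 P=5
Draw 12: a1=0.888, a2=0.297, a3=2.125, a0=3.310; τ=−ln(0.4858)/3.310=0.218 → t=2.195; u2·a0=0.5964·3.310=1.974; a1+a2=1.185 < 1.974 ≤ a1+…+a3=3.310 → R3 fires; R=16 A=11 Q=3 M=1 P=4
Draw 13: a1=0.888, a2=0.297, a3=1.700, a0=2.885; τ=−ln(0.3342)/2.885=0.380 → t=2.575 > T=2.39: stop.
R first becomes ≥ 6 when it reaches 6 at the event at t=0.169.

Threshold first reached at t = 0.169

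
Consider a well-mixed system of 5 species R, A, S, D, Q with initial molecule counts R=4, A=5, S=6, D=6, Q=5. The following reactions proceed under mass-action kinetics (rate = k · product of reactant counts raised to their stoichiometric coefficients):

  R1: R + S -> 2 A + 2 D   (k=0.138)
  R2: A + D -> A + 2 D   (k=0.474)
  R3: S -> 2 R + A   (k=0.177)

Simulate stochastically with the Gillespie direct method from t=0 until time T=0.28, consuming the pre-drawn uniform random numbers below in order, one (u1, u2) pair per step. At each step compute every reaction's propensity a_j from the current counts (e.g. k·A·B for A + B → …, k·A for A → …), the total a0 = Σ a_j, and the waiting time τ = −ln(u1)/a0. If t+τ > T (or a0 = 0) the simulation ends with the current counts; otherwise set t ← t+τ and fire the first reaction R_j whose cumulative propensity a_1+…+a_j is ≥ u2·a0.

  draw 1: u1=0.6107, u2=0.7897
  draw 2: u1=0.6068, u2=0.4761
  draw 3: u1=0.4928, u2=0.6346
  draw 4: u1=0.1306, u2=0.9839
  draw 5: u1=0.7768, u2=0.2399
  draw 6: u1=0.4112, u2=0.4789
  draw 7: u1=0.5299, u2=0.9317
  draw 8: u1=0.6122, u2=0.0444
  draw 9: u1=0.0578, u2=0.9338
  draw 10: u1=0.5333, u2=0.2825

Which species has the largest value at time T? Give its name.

Dominant species at T: D

t=0.000: R=4 A=5 S=6 D=6 Q=5
Draw 1: a1=3.312, a2=14.220, a3=1.062, a0=18.594; τ=−ln(0.6107)/18.594=0.027 → t=0.027; u2·a0=0.7897·18.594=14.684; a1=3.312 < 14.684 ≤ a1+a2=17.532 → R2 fires; R=4 A=5 S=6 D=7 Q=5
Draw 2: a1=3.312, a2=16.590, a3=1.062, a0=20.964; τ=−ln(0.6068)/20.964=0.024 → t=0.050; u2·a0=0.4761·20.964=9.981; a1=3.312 < 9.981 ≤ a1+a2=19.902 → R2 fires; R=4 A=5 S=6 D=8 Q=5
Draw 3: a1=3.312, a2=18.960, a3=1.062, a0=23.334; τ=−ln(0.4928)/23.334=0.030 → t=0.081; u2·a0=0.6346·23.334=14.808; a1=3.312 < 14.808 ≤ a1+a2=22.272 → R2 fires; R=4 A=5 S=6 D=9 Q=5
Draw 4: a1=3.312, a2=21.330, a3=1.062, a0=25.704; τ=−ln(0.1306)/25.704=0.079 → t=0.160; u2·a0=0.9839·25.704=25.290; a1+a2=24.642 < 25.290 ≤ a1+…+a3=25.704 → R3 fires; R=6 A=6 S=5 D=9 Q=5
Draw 5: a1=4.140, a2=25.596, a3=0.885, a0=30.621; τ=−ln(0.7768)/30.621=0.008 → t=0.168; u2·a0=0.2399·30.621=7.346; a1=4.140 < 7.346 ≤ a1+a2=29.736 → R2 fires; R=6 A=6 S=5 D=10 Q=5
Draw 6: a1=4.140, a2=28.440, a3=0.885, a0=33.465; τ=−ln(0.4112)/33.465=0.027 → t=0.195; u2·a0=0.4789·33.465=16.026; a1=4.140 < 16.026 ≤ a1+a2=32.580 → R2 fires; R=6 A=6 S=5 D=11 Q=5
Draw 7: a1=4.140, a2=31.284, a3=0.885, a0=36.309; τ=−ln(0.5299)/36.309=0.017 → t=0.212; u2·a0=0.9317·36.309=33.829; a1=4.140 < 33.829 ≤ a1+a2=35.424 → R2 fires; R=6 A=6 S=5 D=12 Q=5
Draw 8: a1=4.140, a2=34.128, a3=0.885, a0=39.153; τ=−ln(0.6122)/39.153=0.013 → t=0.225; u2·a0=0.0444·39.153=1.738 ≤ a1=4.140 → R1 fires; R=5 A=8 S=4 D=14 Q=5
Draw 9: a1=2.760, a2=53.088, a3=0.708, a0=56.556; τ=−ln(0.0578)/56.556=0.050 → t=0.275; u2·a0=0.9338·56.556=52.812; a1=2.760 < 52.812 ≤ a1+a2=55.848 → R2 fires; R=5 A=8 S=4 D=15 Q=5
Draw 10: a1=2.760, a2=56.880, a3=0.708, a0=60.348; τ=−ln(0.5333)/60.348=0.010 → t=0.286 > T=0.28: stop.
At T=0.28: R=5 A=8 S=4 D=15 Q=5; the largest is D.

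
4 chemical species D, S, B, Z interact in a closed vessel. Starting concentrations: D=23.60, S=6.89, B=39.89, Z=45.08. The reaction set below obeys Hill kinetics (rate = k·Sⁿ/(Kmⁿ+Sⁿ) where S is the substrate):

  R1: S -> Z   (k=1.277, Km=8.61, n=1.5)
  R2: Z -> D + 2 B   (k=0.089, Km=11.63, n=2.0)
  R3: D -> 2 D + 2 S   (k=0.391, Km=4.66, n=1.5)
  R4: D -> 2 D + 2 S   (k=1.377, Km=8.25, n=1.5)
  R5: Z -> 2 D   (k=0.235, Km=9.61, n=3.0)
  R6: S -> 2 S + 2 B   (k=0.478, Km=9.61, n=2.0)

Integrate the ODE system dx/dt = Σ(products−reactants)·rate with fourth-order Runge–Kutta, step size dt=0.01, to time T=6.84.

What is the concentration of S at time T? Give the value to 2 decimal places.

RK4 with dt=0.01: 684 steps to T=6.84. Trajectory (selected grid times):
t=0.00: D=23.60 S=6.89 B=39.89 Z=45.08
t=0.76: D=25.17 S=8.88 B=40.31 Z=45.29
t=1.52: D=26.75 S=10.86 B=40.81 Z=45.59
t=2.28: D=28.34 S=12.83 B=41.37 Z=45.94
t=3.04: D=29.95 S=14.81 B=41.99 Z=46.35
t=3.80: D=31.56 S=16.78 B=42.65 Z=46.80
t=4.56: D=33.19 S=18.75 B=43.34 Z=47.29
t=5.32: D=34.83 S=20.73 B=44.05 Z=47.80
t=6.08: D=36.47 S=22.70 B=44.79 Z=48.34
t=6.84: D=38.12 S=24.69 B=45.54 Z=48.89
Read off S at T=6.84: 24.69

S at T = 24.69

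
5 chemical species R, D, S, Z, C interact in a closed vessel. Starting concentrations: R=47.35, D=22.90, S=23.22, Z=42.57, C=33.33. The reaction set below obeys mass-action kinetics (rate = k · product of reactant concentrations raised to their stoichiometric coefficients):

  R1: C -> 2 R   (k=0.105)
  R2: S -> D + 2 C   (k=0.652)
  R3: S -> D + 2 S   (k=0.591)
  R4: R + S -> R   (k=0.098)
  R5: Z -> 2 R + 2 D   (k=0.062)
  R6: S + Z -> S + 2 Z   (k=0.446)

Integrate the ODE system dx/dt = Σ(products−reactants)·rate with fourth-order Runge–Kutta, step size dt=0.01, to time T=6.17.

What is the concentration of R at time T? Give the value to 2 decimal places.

R at T = 280.46

RK4 with dt=0.01: 617 steps to T=6.17. Trajectory (selected grid times):
t=0.00: R=47.35 D=22.90 S=23.22 Z=42.57 C=33.33
t=0.69: R=70.55 D=46.39 S=0.47 Z=300.44 C=36.53
t=1.37: R=100.98 D=71.85 S=0.00 Z=296.20 C=34.09
t=2.06: R=130.55 D=96.66 S=0.00 Z=283.81 C=31.71
t=2.74: R=158.35 D=120.09 S=0.00 Z=272.09 C=29.52
t=3.43: R=185.27 D=142.88 S=0.00 Z=260.70 C=27.46
t=4.11: R=210.58 D=164.41 S=0.00 Z=249.94 C=25.57
t=4.80: R=235.09 D=185.34 S=0.00 Z=239.47 C=23.78
t=5.48: R=258.14 D=205.11 S=0.00 Z=229.58 C=22.14
t=6.17: R=280.46 D=224.34 S=0.00 Z=219.97 C=20.59
Read off R at T=6.17: 280.46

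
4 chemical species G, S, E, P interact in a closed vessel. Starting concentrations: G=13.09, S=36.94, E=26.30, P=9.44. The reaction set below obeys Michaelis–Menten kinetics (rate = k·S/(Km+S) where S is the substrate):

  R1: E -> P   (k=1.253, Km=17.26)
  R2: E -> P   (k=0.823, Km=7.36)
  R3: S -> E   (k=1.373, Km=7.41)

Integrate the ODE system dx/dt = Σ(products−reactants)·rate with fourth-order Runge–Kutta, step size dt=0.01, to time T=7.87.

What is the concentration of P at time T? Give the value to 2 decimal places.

RK4 with dt=0.01: 787 steps to T=7.87. Trajectory (selected grid times):
t=0.00: G=13.09 S=36.94 E=26.30 P=9.44
t=0.87: G=13.09 S=35.95 E=26.08 P=10.66
t=1.75: G=13.09 S=34.95 E=25.85 P=11.88
t=2.62: G=13.09 S=33.96 E=25.62 P=13.09
t=3.50: G=13.09 S=32.98 E=25.39 P=14.31
t=4.37: G=13.09 S=32.00 E=25.16 P=15.51
t=5.25: G=13.09 S=31.02 E=24.93 P=16.73
t=6.12: G=13.09 S=30.06 E=24.69 P=17.92
t=7.00: G=13.09 S=29.10 E=24.46 P=19.13
t=7.87: G=13.09 S=28.15 E=24.22 P=20.31
Read off P at T=7.87: 20.31

P at T = 20.31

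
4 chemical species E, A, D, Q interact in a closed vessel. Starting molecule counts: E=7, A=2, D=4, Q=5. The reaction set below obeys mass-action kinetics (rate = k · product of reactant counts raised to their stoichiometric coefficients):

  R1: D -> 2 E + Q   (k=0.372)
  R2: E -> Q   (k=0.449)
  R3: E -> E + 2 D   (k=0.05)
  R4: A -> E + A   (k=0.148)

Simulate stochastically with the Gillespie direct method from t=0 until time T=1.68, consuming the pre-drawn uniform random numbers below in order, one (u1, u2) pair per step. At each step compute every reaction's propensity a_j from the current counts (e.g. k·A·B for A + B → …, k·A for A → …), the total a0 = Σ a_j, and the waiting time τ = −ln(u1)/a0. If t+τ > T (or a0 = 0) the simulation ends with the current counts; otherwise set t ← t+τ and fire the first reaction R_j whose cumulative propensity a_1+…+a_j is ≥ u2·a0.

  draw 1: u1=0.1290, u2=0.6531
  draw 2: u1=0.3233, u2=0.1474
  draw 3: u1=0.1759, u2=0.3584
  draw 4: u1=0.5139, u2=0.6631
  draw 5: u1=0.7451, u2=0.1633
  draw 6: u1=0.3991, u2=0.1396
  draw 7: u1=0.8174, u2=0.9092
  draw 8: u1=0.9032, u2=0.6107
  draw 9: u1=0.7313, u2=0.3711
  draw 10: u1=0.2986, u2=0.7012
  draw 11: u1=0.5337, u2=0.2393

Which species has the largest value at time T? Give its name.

Dominant species at T: Q

t=0.000: E=7 A=2 D=4 Q=5
Draw 1: a1=1.488, a2=3.143, a3=0.350, a4=0.296, a0=5.277; τ=−ln(0.1290)/5.277=0.388 → t=0.388; u2·a0=0.6531·5.277=3.446; a1=1.488 < 3.446 ≤ a1+a2=4.631 → R2 fires; E=6 A=2 D=4 Q=6
Draw 2: a1=1.488, a2=2.694, a3=0.300, a4=0.296, a0=4.778; τ=−ln(0.3233)/4.778=0.236 → t=0.624; u2·a0=0.1474·4.778=0.704 ≤ a1=1.488 → R1 fires; E=8 A=2 D=3 Q=7
Draw 3: a1=1.116, a2=3.592, a3=0.400, a4=0.296, a0=5.404; τ=−ln(0.1759)/5.404=0.322 → t=0.946; u2·a0=0.3584·5.404=1.937; a1=1.116 < 1.937 ≤ a1+a2=4.708 → R2 fires; E=7 A=2 D=3 Q=8
Draw 4: a1=1.116, a2=3.143, a3=0.350, a4=0.296, a0=4.905; τ=−ln(0.5139)/4.905=0.136 → t=1.082; u2·a0=0.6631·4.905=3.253; a1=1.116 < 3.253 ≤ a1+a2=4.259 → R2 fires; E=6 A=2 D=3 Q=9
Draw 5: a1=1.116, a2=2.694, a3=0.300, a4=0.296, a0=4.406; τ=−ln(0.7451)/4.406=0.067 → t=1.149; u2·a0=0.1633·4.406=0.719 ≤ a1=1.116 → R1 fires; E=8 A=2 D=2 Q=10
Draw 6: a1=0.744, a2=3.592, a3=0.400, a4=0.296, a0=5.032; τ=−ln(0.3991)/5.032=0.183 → t=1.331; u2·a0=0.1396·5.032=0.702 ≤ a1=0.744 → R1 fires; E=10 A=2 D=1 Q=11
Draw 7: a1=0.372, a2=4.490, a3=0.500, a4=0.296, a0=5.658; τ=−ln(0.8174)/5.658=0.036 → t=1.367; u2·a0=0.9092·5.658=5.144; a1+a2=4.862 < 5.144 ≤ a1+…+a3=5.362 → R3 fires; E=10 A=2 D=3 Q=11
Draw 8: a1=1.116, a2=4.490, a3=0.500, a4=0.296, a0=6.402; τ=−ln(0.9032)/6.402=0.016 → t=1.383; u2·a0=0.6107·6.402=3.910; a1=1.116 < 3.910 ≤ a1+a2=5.606 → R2 fires; E=9 A=2 D=3 Q=12
Draw 9: a1=1.116, a2=4.041, a3=0.450, a4=0.296, a0=5.903; τ=−ln(0.7313)/5.903=0.053 → t=1.436; u2·a0=0.3711·5.903=2.191; a1=1.116 < 2.191 ≤ a1+a2=5.157 → R2 fires; E=8 A=2 D=3 Q=13
Draw 10: a1=1.116, a2=3.592, a3=0.400, a4=0.296, a0=5.404; τ=−ln(0.2986)/5.404=0.224 → t=1.659; u2·a0=0.7012·5.404=3.789; a1=1.116 < 3.789 ≤ a1+a2=4.708 → R2 fires; E=7 A=2 D=3 Q=14
Draw 11: a1=1.116, a2=3.143, a3=0.350, a4=0.296, a0=4.905; τ=−ln(0.5337)/4.905=0.128 → t=1.787 > T=1.68: stop.
At T=1.68: E=7 A=2 D=3 Q=14; the largest is Q.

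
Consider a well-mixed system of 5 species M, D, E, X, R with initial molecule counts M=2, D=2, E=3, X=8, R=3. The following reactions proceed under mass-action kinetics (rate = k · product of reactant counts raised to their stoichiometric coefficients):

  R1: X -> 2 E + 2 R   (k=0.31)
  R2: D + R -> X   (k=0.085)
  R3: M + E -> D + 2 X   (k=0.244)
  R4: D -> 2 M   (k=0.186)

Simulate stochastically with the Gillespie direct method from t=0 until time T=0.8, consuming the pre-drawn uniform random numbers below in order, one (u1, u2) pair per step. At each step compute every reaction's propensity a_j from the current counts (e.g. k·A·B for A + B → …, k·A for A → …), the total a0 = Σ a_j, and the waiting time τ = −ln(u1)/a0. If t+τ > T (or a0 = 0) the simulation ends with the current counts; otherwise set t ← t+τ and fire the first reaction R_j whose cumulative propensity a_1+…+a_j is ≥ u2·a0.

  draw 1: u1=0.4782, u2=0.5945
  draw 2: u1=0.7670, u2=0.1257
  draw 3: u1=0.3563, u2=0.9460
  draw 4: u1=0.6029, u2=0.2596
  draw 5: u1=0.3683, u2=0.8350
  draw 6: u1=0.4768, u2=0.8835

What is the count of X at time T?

X at T = 11

t=0.000: M=2 D=2 E=3 X=8 R=3
Draw 1: a1=2.480, a2=0.510, a3=1.464, a4=0.372, a0=4.826; τ=−ln(0.4782)/4.826=0.153 → t=0.153; u2·a0=0.5945·4.826=2.869; a1=2.480 < 2.869 ≤ a1+a2=2.990 → R2 fires; M=2 D=1 E=3 X=9 R=2
Draw 2: a1=2.790, a2=0.170, a3=1.464, a4=0.186, a0=4.610; τ=−ln(0.7670)/4.610=0.058 → t=0.210; u2·a0=0.1257·4.610=0.579 ≤ a1=2.790 → R1 fires; M=2 D=1 E=5 X=8 R=4
Draw 3: a1=2.480, a2=0.340, a3=2.440, a4=0.186, a0=5.446; τ=−ln(0.3563)/5.446=0.189 → t=0.400; u2·a0=0.9460·5.446=5.152; a1+a2=2.820 < 5.152 ≤ a1+…+a3=5.260 → R3 fires; M=1 D=2 E=4 X=10 R=4
Draw 4: a1=3.100, a2=0.680, a3=0.976, a4=0.372, a0=5.128; τ=−ln(0.6029)/5.128=0.099 → t=0.499; u2·a0=0.2596·5.128=1.331 ≤ a1=3.100 → R1 fires; M=1 D=2 E=6 X=9 R=6
Draw 5: a1=2.790, a2=1.020, a3=1.464, a4=0.372, a0=5.646; τ=−ln(0.3683)/5.646=0.177 → t=0.675; u2·a0=0.8350·5.646=4.714; a1+a2=3.810 < 4.714 ≤ a1+…+a3=5.274 → R3 fires; M=0 D=3 E=5 X=11 R=6
Draw 6: a1=3.410, a2=1.530, a3=0.000, a4=0.558, a0=5.498; τ=−ln(0.4768)/5.498=0.135 → t=0.810 > T=0.8: stop.
Read off X at T=0.8: 11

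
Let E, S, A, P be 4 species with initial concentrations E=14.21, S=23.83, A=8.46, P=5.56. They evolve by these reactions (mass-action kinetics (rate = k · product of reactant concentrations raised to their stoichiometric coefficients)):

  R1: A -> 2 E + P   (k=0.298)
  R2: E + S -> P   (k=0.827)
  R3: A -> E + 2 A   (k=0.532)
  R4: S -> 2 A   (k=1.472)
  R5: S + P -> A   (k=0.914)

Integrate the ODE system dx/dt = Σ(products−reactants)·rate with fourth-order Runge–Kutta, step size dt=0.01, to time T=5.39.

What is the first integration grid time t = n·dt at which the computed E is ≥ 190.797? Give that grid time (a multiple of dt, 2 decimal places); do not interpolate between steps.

Threshold first reached at t = 4.27

RK4 with dt=0.01: 539 steps to T=5.39. Trajectory (selected grid times):
t=0.00: E=14.21 S=23.83 A=8.46 P=5.56
t=0.60: E=18.38 S=0.00 A=26.39 P=10.82
t=1.20: E=37.55 S=0.00 A=30.37 P=15.88
t=1.80: E=59.61 S=0.00 A=34.94 P=21.71
t=2.40: E=85.00 S=0.00 A=40.21 P=28.42
t=2.99: E=113.70 S=0.00 A=46.16 P=36.00
t=3.59: E=147.24 S=0.00 A=53.12 P=44.86
t=4.19: E=185.84 S=0.00 A=61.13 P=55.06
t=4.26: E=190.70 S=0.00 A=62.14 P=56.34
t=4.27: E=191.41 S=0.00 A=62.28 P=56.53
t=4.79: E=230.25 S=0.00 A=70.34 P=66.79
t=5.39: E=281.36 S=0.00 A=80.94 P=80.29
E(4.26)=190.703 < 190.797 but E(4.27)=191.405 ≥ 190.797, so the first grid time is t=4.27.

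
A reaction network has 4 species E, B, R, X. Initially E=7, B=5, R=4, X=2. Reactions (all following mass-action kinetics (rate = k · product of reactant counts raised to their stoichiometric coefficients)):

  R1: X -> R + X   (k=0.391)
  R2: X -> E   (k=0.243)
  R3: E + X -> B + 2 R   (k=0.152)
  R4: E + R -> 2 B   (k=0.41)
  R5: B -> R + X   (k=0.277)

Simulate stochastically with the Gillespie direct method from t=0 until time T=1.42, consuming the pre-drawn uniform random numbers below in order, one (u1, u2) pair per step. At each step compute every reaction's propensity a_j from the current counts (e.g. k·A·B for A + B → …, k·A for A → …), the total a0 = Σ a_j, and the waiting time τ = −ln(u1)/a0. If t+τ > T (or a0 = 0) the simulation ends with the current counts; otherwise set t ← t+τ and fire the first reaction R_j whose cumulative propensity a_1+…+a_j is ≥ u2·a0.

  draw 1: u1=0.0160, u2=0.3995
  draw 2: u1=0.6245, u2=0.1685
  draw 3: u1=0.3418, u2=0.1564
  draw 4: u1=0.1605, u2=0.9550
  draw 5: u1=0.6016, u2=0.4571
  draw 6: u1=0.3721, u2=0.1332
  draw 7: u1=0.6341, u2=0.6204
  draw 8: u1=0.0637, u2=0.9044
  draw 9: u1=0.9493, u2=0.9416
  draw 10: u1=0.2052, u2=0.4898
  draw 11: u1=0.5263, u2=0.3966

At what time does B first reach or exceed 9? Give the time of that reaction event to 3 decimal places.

t=0.000: E=7 B=5 R=4 X=2
Draw 1: a1=0.782, a2=0.486, a3=2.128, a4=11.480, a5=1.385, a0=16.261; τ=−ln(0.0160)/16.261=0.254 → t=0.254; u2·a0=0.3995·16.261=6.496; a1+…+a3=3.396 < 6.496 ≤ a1+…+a4=14.876 → R4 fires; E=6 B=7 R=3 X=2
Draw 2: a1=0.782, a2=0.486, a3=1.824, a4=7.380, a5=1.939, a0=12.411; τ=−ln(0.6245)/12.411=0.038 → t=0.292; u2·a0=0.1685·12.411=2.091; a1+a2=1.268 < 2.091 ≤ a1+…+a3=3.092 → R3 fires; E=5 B=8 R=5 X=1
Draw 3: a1=0.391, a2=0.243, a3=0.760, a4=10.250, a5=2.216, a0=13.860; τ=−ln(0.3418)/13.860=0.077 → t=0.370; u2·a0=0.1564·13.860=2.168; a1+…+a3=1.394 < 2.168 ≤ a1+…+a4=11.644 → R4 fires; E=4 B=10 R=4 X=1
Draw 4: a1=0.391, a2=0.243, a3=0.608, a4=6.560, a5=2.770, a0=10.572; τ=−ln(0.1605)/10.572=0.173 → t=0.543; u2·a0=0.9550·10.572=10.096; a1+…+a4=7.802 < 10.096 ≤ a1+…+a5=10.572 → R5 fires; E=4 B=9 R=5 X=2
Draw 5: a1=0.782, a2=0.486, a3=1.216, a4=8.200, a5=2.493, a0=13.177; τ=−ln(0.6016)/13.177=0.039 → t=0.581; u2·a0=0.4571·13.177=6.023; a1+…+a3=2.484 < 6.023 ≤ a1+…+a4=10.684 → R4 fires; E=3 B=11 R=4 X=2
Draw 6: a1=0.782, a2=0.486, a3=0.912, a4=4.920, a5=3.047, a0=10.147; τ=−ln(0.3721)/10.147=0.097 → t=0.679; u2·a0=0.1332·10.147=1.352; a1+a2=1.268 < 1.352 ≤ a1+…+a3=2.180 → R3 fires; E=2 B=12 R=6 X=1
Draw 7: a1=0.391, a2=0.243, a3=0.304, a4=4.920, a5=3.324, a0=9.182; τ=−ln(0.6341)/9.182=0.050 → t=0.728; u2·a0=0.6204·9.182=5.697; a1+…+a3=0.938 < 5.697 ≤ a1+…+a4=5.858 → R4 fires; E=1 B=14 R=5 X=1
Draw 8: a1=0.391, a2=0.243, a3=0.152, a4=2.050, a5=3.878, a0=6.714; τ=−ln(0.0637)/6.714=0.410 → t=1.138; u2·a0=0.9044·6.714=6.072; a1+…+a4=2.836 < 6.072 ≤ a1+…+a5=6.714 → R5 fires; E=1 B=13 R=6 X=2
Draw 9: a1=0.782, a2=0.486, a3=0.304, a4=2.460, a5=3.601, a0=7.633; τ=−ln(0.9493)/7.633=0.007 → t=1.145; u2·a0=0.9416·7.633=7.187; a1+…+a4=4.032 < 7.187 ≤ a1+…+a5=7.633 → R5 fires; E=1 B=12 R=7 X=3
Draw 10: a1=1.173, a2=0.729, a3=0.456, a4=2.870, a5=3.324, a0=8.552; τ=−ln(0.2052)/8.552=0.185 → t=1.330; u2·a0=0.4898·8.552=4.189; a1+…+a3=2.358 < 4.189 ≤ a1+…+a4=5.228 → R4 fires; E=0 B=14 R=6 X=3
Draw 11: a1=1.173, a2=0.729, a3=0.000, a4=0.000, a5=3.878, a0=5.780; τ=−ln(0.5263)/5.780=0.111 → t=1.442 > T=1.42: stop.
B first becomes ≥ 9 when it reaches 10 at the event at t=0.370.

Threshold first reached at t = 0.370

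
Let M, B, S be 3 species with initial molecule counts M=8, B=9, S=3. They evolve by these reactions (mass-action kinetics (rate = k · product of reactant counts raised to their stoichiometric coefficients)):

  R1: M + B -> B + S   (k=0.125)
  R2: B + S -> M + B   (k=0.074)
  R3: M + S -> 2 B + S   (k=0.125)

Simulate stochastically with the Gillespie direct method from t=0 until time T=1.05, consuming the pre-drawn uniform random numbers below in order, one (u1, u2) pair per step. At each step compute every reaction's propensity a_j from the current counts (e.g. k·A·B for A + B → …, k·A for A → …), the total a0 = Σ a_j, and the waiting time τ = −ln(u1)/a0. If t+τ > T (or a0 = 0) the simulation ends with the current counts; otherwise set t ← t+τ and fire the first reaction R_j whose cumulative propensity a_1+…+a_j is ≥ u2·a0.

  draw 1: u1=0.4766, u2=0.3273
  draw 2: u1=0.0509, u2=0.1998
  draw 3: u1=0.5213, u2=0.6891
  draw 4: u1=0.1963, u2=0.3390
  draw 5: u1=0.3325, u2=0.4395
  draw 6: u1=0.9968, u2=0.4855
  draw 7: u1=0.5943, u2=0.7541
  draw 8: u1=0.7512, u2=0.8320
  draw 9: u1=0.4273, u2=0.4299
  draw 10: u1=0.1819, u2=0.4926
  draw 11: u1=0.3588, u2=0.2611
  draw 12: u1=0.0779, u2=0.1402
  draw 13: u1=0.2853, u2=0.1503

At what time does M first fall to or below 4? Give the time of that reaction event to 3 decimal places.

Threshold first reached at t = 0.566

t=0.000: M=8 B=9 S=3
Draw 1: a1=9.000, a2=1.998, a3=3.000, a0=13.998; τ=−ln(0.4766)/13.998=0.053 → t=0.053; u2·a0=0.3273·13.998=4.582 ≤ a1=9.000 → R1 fires; M=7 B=9 S=4
Draw 2: a1=7.875, a2=2.664, a3=3.500, a0=14.039; τ=−ln(0.0509)/14.039=0.212 → t=0.265; u2·a0=0.1998·14.039=2.805 ≤ a1=7.875 → R1 fires; M=6 B=9 S=5
Draw 3: a1=6.750, a2=3.330, a3=3.750, a0=13.830; τ=−ln(0.5213)/13.830=0.047 → t=0.312; u2·a0=0.6891·13.830=9.530; a1=6.750 < 9.530 ≤ a1+a2=10.080 → R2 fires; M=7 B=9 S=4
Draw 4: a1=7.875, a2=2.664, a3=3.500, a0=14.039; τ=−ln(0.1963)/14.039=0.116 → t=0.428; u2·a0=0.3390·14.039=4.759 ≤ a1=7.875 → R1 fires; M=6 B=9 S=5
Draw 5: a1=6.750, a2=3.330, a3=3.750, a0=13.830; τ=−ln(0.3325)/13.830=0.080 → t=0.508; u2·a0=0.4395·13.830=6.078 ≤ a1=6.750 → R1 fires; M=5 B=9 S=6
Draw 6: a1=5.625, a2=3.996, a3=3.750, a0=13.371; τ=−ln(0.9968)/13.371=0.000 → t=0.508; u2·a0=0.4855·13.371=6.492; a1=5.625 < 6.492 ≤ a1+a2=9.621 → R2 fires; M=6 B=9 S=5
Draw 7: a1=6.750, a2=3.330, a3=3.750, a0=13.830; τ=−ln(0.5943)/13.830=0.038 → t=0.546; u2·a0=0.7541·13.830=10.429; a1+a2=10.080 < 10.429 ≤ a1+…+a3=13.830 → R3 fires; M=5 B=11 S=5
Draw 8: a1=6.875, a2=4.070, a3=3.125, a0=14.070; τ=−ln(0.7512)/14.070=0.020 → t=0.566; u2·a0=0.8320·14.070=11.706; a1+a2=10.945 < 11.706 ≤ a1+…+a3=14.070 → R3 fires; M=4 B=13 S=5
Draw 9: a1=6.500, a2=4.810, a3=2.500, a0=13.810; τ=−ln(0.4273)/13.810=0.062 → t=0.628; u2·a0=0.4299·13.810=5.937 ≤ a1=6.500 → R1 fires; M=3 B=13 S=6
Draw 10: a1=4.875, a2=5.772, a3=2.250, a0=12.897; τ=−ln(0.1819)/12.897=0.132 → t=0.760; u2·a0=0.4926·12.897=6.353; a1=4.875 < 6.353 ≤ a1+a2=10.647 → R2 fires; M=4 B=13 S=5
Draw 11: a1=6.500, a2=4.810, a3=2.500, a0=13.810; τ=−ln(0.3588)/13.810=0.074 → t=0.834; u2·a0=0.2611·13.810=3.606 ≤ a1=6.500 → R1 fires; M=3 B=13 S=6
Draw 12: a1=4.875, a2=5.772, a3=2.250, a0=12.897; τ=−ln(0.0779)/12.897=0.198 → t=1.032; u2·a0=0.1402·12.897=1.808 ≤ a1=4.875 → R1 fires; M=2 B=13 S=7
Draw 13: a1=3.250, a2=6.734, a3=1.750, a0=11.734; τ=−ln(0.2853)/11.734=0.107 → t=1.139 > T=1.05: stop.
M first becomes ≤ 4 when it reaches 4 at the event at t=0.566.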